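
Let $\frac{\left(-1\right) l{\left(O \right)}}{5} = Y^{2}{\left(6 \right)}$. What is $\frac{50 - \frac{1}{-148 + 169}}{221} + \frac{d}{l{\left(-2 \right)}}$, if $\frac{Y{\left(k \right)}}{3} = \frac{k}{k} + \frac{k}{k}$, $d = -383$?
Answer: $\frac{655441}{278460} \approx 2.3538$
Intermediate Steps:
$Y{\left(k \right)} = 6$ ($Y{\left(k \right)} = 3 \left(\frac{k}{k} + \frac{k}{k}\right) = 3 \left(1 + 1\right) = 3 \cdot 2 = 6$)
$l{\left(O \right)} = -180$ ($l{\left(O \right)} = - 5 \cdot 6^{2} = \left(-5\right) 36 = -180$)
$\frac{50 - \frac{1}{-148 + 169}}{221} + \frac{d}{l{\left(-2 \right)}} = \frac{50 - \frac{1}{-148 + 169}}{221} - \frac{383}{-180} = \left(50 - \frac{1}{21}\right) \frac{1}{221} - - \frac{383}{180} = \left(50 - \frac{1}{21}\right) \frac{1}{221} + \frac{383}{180} = \frac{1049}{21} \cdot \frac{1}{221} + \frac{383}{180} = \frac{1049}{4641} + \frac{383}{180} = \frac{655441}{278460}$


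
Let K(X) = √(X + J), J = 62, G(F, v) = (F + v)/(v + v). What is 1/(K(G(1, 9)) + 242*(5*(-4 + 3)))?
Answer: -10890/13176337 - 3*√563/13176337 ≈ -0.00083188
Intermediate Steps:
G(F, v) = (F + v)/(2*v) (G(F, v) = (F + v)/((2*v)) = (F + v)*(1/(2*v)) = (F + v)/(2*v))
K(X) = √(62 + X) (K(X) = √(X + 62) = √(62 + X))
1/(K(G(1, 9)) + 242*(5*(-4 + 3))) = 1/(√(62 + (½)*(1 + 9)/9) + 242*(5*(-4 + 3))) = 1/(√(62 + (½)*(⅑)*10) + 242*(5*(-1))) = 1/(√(62 + 5/9) + 242*(-5)) = 1/(√(563/9) - 1210) = 1/(√563/3 - 1210) = 1/(-1210 + √563/3)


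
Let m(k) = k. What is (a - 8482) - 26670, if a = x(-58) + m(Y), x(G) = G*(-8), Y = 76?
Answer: -34612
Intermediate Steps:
x(G) = -8*G
a = 540 (a = -8*(-58) + 76 = 464 + 76 = 540)
(a - 8482) - 26670 = (540 - 8482) - 26670 = -7942 - 26670 = -34612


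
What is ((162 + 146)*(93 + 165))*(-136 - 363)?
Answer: -39652536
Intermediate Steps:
((162 + 146)*(93 + 165))*(-136 - 363) = (308*258)*(-499) = 79464*(-499) = -39652536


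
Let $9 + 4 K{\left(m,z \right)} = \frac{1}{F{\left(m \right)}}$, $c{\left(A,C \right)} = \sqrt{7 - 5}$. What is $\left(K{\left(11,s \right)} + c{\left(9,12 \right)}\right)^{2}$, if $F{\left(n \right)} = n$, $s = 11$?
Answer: $\frac{3369}{484} - \frac{49 \sqrt{2}}{11} \approx 0.66107$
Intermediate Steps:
$c{\left(A,C \right)} = \sqrt{2}$
$K{\left(m,z \right)} = - \frac{9}{4} + \frac{1}{4 m}$
$\left(K{\left(11,s \right)} + c{\left(9,12 \right)}\right)^{2} = \left(\frac{1 - 99}{4 \cdot 11} + \sqrt{2}\right)^{2} = \left(\frac{1}{4} \cdot \frac{1}{11} \left(1 - 99\right) + \sqrt{2}\right)^{2} = \left(\frac{1}{4} \cdot \frac{1}{11} \left(-98\right) + \sqrt{2}\right)^{2} = \left(- \frac{49}{22} + \sqrt{2}\right)^{2}$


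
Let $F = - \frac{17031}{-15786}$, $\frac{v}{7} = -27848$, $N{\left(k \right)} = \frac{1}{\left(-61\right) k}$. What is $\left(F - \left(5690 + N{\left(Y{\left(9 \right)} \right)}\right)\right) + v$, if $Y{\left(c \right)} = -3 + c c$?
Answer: $- \frac{418580424389}{2086383} \approx -2.0063 \cdot 10^{5}$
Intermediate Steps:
$Y{\left(c \right)} = -3 + c^{2}$
$N{\left(k \right)} = - \frac{1}{61 k}$
$v = -194936$ ($v = 7 \left(-27848\right) = -194936$)
$F = \frac{5677}{5262}$ ($F = \left(-17031\right) \left(- \frac{1}{15786}\right) = \frac{5677}{5262} \approx 1.0789$)
$\left(F - \left(5690 + N{\left(Y{\left(9 \right)} \right)}\right)\right) + v = \left(\frac{5677}{5262} - \left(5690 - \frac{1}{61 \left(-3 + 9^{2}\right)}\right)\right) - 194936 = \left(\frac{5677}{5262} - \left(5690 - \frac{1}{61 \left(-3 + 81\right)}\right)\right) - 194936 = \left(\frac{5677}{5262} - \left(5690 - \frac{1}{61 \cdot 78}\right)\right) - 194936 = \left(\frac{5677}{5262} - \left(5690 - \frac{1}{4758}\right)\right) - 194936 = \left(\frac{5677}{5262} - \frac{27073019}{4758}\right) - 194936 = - \frac{11869267901}{2086383} - 194936 = - \frac{418580424389}{2086383}$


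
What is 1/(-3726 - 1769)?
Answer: -1/5495 ≈ -0.00018198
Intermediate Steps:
1/(-3726 - 1769) = 1/(-5495) = -1/5495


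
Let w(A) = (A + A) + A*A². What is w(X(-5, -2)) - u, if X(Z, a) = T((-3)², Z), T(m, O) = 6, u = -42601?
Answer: 42829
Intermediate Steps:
X(Z, a) = 6
w(A) = A³ + 2*A (w(A) = 2*A + A³ = A³ + 2*A)
w(X(-5, -2)) - u = 6*(2 + 6²) - 1*(-42601) = 6*(2 + 36) + 42601 = 6*38 + 42601 = 228 + 42601 = 42829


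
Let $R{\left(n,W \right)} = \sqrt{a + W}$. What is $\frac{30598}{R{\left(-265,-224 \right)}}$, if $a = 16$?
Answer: $- \frac{15299 i \sqrt{13}}{26} \approx - 2121.6 i$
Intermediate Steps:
$R{\left(n,W \right)} = \sqrt{16 + W}$
$\frac{30598}{R{\left(-265,-224 \right)}} = \frac{30598}{\sqrt{16 - 224}} = \frac{30598}{\sqrt{-208}} = \frac{30598}{4 i \sqrt{13}} = 30598 \left(- \frac{i \sqrt{13}}{52}\right) = - \frac{15299 i \sqrt{13}}{26}$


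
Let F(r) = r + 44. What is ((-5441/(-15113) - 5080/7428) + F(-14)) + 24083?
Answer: 676718421460/28064841 ≈ 24113.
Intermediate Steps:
F(r) = 44 + r
((-5441/(-15113) - 5080/7428) + F(-14)) + 24083 = ((-5441/(-15113) - 5080/7428) + (44 - 14)) + 24083 = ((-5441*(-1/15113) - 5080*1/7428) + 30) + 24083 = ((5441/15113 - 1270/1857) + 30) + 24083 = (-9089573/28064841 + 30) + 24083 = 832855657/28064841 + 24083 = 676718421460/28064841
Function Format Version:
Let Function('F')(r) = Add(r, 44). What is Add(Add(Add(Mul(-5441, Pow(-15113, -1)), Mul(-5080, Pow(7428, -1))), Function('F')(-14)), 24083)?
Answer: Rational(676718421460, 28064841) ≈ 24113.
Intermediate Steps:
Function('F')(r) = Add(44, r)
Add(Add(Add(Mul(-5441, Pow(-15113, -1)), Mul(-5080, Pow(7428, -1))), Function('F')(-14)), 24083) = Add(Add(Add(Mul(-5441, Pow(-15113, -1)), Mul(-5080, Pow(7428, -1))), Add(44, -14)), 24083) = Add(Add(Add(Mul(-5441, Rational(-1, 15113)), Mul(-5080, Rational(1, 7428))), 30), 24083) = Add(Add(Add(Rational(5441, 15113), Rational(-1270, 1857)), 30), 24083) = Add(Add(Rational(-9089573, 28064841), 30), 24083) = Add(Rational(832855657, 28064841), 24083) = Rational(676718421460, 28064841)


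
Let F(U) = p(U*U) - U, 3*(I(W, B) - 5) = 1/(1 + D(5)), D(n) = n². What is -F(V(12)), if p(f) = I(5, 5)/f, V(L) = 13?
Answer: 170975/13182 ≈ 12.970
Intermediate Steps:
I(W, B) = 391/78 (I(W, B) = 5 + 1/(3*(1 + 5²)) = 5 + 1/(3*(1 + 25)) = 5 + (⅓)/26 = 5 + (⅓)*(1/26) = 5 + 1/78 = 391/78)
p(f) = 391/(78*f)
F(U) = -U + 391/(78*U²) (F(U) = 391/(78*((U*U))) - U = 391/(78*(U²)) - U = 391/(78*U²) - U = -U + 391/(78*U²))
-F(V(12)) = -(-1*13 + (391/78)/13²) = -(-13 + (391/78)*(1/169)) = -(-13 + 391/13182) = -1*(-170975/13182) = 170975/13182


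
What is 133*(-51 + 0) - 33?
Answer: -6816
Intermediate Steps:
133*(-51 + 0) - 33 = 133*(-51) - 33 = -6783 - 33 = -6816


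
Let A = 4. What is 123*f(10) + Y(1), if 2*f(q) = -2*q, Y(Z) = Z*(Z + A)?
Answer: -1225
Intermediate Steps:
Y(Z) = Z*(4 + Z) (Y(Z) = Z*(Z + 4) = Z*(4 + Z))
f(q) = -q (f(q) = (-2*q)/2 = -q)
123*f(10) + Y(1) = 123*(-1*10) + 1*(4 + 1) = 123*(-10) + 1*5 = -1230 + 5 = -1225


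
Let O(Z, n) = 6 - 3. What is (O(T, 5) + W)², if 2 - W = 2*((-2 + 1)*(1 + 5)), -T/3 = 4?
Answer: 289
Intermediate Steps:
T = -12 (T = -3*4 = -12)
O(Z, n) = 3
W = 14 (W = 2 - 2*(-2 + 1)*(1 + 5) = 2 - 2*(-1*6) = 2 - 2*(-6) = 2 - 1*(-12) = 2 + 12 = 14)
(O(T, 5) + W)² = (3 + 14)² = 17² = 289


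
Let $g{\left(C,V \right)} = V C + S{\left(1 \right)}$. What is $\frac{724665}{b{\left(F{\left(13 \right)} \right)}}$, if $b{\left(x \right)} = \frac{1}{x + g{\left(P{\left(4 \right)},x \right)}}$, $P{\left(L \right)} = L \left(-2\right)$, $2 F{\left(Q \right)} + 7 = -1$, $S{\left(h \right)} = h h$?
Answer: $21015285$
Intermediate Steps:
$S{\left(h \right)} = h^{2}$
$F{\left(Q \right)} = -4$ ($F{\left(Q \right)} = - \frac{7}{2} + \frac{1}{2} \left(-1\right) = - \frac{7}{2} - \frac{1}{2} = -4$)
$P{\left(L \right)} = - 2 L$
$g{\left(C,V \right)} = 1 + C V$ ($g{\left(C,V \right)} = V C + 1^{2} = C V + 1 = 1 + C V$)
$b{\left(x \right)} = \frac{1}{1 - 7 x}$ ($b{\left(x \right)} = \frac{1}{x + \left(1 + \left(-2\right) 4 x\right)} = \frac{1}{x - \left(-1 + 8 x\right)} = \frac{1}{1 - 7 x}$)
$\frac{724665}{b{\left(F{\left(13 \right)} \right)}} = \frac{724665}{\left(-1\right) \frac{1}{-1 + 7 \left(-4\right)}} = \frac{724665}{\left(-1\right) \frac{1}{-1 - 28}} = \frac{724665}{\left(-1\right) \frac{1}{-29}} = \frac{724665}{\left(-1\right) \left(- \frac{1}{29}\right)} = 724665 \frac{1}{\frac{1}{29}} = 724665 \cdot 29 = 21015285$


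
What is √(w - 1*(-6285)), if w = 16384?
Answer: √22669 ≈ 150.56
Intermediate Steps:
√(w - 1*(-6285)) = √(16384 - 1*(-6285)) = √(16384 + 6285) = √22669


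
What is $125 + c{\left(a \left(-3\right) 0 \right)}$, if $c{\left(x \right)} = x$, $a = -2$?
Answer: $125$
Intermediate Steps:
$125 + c{\left(a \left(-3\right) 0 \right)} = 125 + \left(-2\right) \left(-3\right) 0 = 125 + 6 \cdot 0 = 125 + 0 = 125$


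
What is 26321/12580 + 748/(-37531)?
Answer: 978443611/472139980 ≈ 2.0724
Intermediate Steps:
26321/12580 + 748/(-37531) = 26321*(1/12580) + 748*(-1/37531) = 26321/12580 - 748/37531 = 978443611/472139980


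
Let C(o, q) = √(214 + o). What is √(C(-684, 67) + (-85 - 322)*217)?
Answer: √(-88319 + I*√470) ≈ 0.036 + 297.19*I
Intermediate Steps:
√(C(-684, 67) + (-85 - 322)*217) = √(√(214 - 684) + (-85 - 322)*217) = √(√(-470) - 407*217) = √(I*√470 - 88319) = √(-88319 + I*√470)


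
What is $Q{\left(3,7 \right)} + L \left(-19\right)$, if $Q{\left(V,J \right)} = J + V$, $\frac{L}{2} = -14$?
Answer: $542$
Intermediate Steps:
$L = -28$ ($L = 2 \left(-14\right) = -28$)
$Q{\left(3,7 \right)} + L \left(-19\right) = \left(7 + 3\right) - -532 = 10 + 532 = 542$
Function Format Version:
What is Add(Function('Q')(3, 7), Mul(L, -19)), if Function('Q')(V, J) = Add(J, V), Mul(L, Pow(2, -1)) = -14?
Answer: 542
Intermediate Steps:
L = -28 (L = Mul(2, -14) = -28)
Add(Function('Q')(3, 7), Mul(L, -19)) = Add(Add(7, 3), Mul(-28, -19)) = Add(10, 532) = 542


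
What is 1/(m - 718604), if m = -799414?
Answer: -1/1518018 ≈ -6.5875e-7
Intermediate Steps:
1/(m - 718604) = 1/(-799414 - 718604) = 1/(-1518018) = -1/1518018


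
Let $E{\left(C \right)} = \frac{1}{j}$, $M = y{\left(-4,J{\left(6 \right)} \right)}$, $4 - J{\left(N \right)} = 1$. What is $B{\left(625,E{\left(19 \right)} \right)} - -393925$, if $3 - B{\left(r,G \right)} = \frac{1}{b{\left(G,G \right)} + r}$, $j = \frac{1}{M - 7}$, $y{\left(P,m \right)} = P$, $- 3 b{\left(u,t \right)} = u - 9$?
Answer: $\frac{746493557}{1895} \approx 3.9393 \cdot 10^{5}$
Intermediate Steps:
$b{\left(u,t \right)} = 3 - \frac{u}{3}$ ($b{\left(u,t \right)} = - \frac{u - 9}{3} = - \frac{-9 + u}{3} = 3 - \frac{u}{3}$)
$J{\left(N \right)} = 3$ ($J{\left(N \right)} = 4 - 1 = 3$)
$M = -4$
$j = - \frac{1}{11}$ ($j = \frac{1}{-4 - 7} = \frac{1}{-11} = - \frac{1}{11} \approx -0.090909$)
$E{\left(C \right)} = -11$ ($E{\left(C \right)} = \frac{1}{- \frac{1}{11}} = -11$)
$B{\left(r,G \right)} = 3 - \frac{1}{3 + r - \frac{G}{3}}$ ($B{\left(r,G \right)} = 3 - \frac{1}{\left(3 - \frac{G}{3}\right) + r} = 3 - \frac{1}{3 + r - \frac{G}{3}}$)
$B{\left(625,E{\left(19 \right)} \right)} - -393925 = \frac{3 \left(8 - -11 + 3 \cdot 625\right)}{9 - -11 + 3 \cdot 625} - -393925 = \frac{3 \left(8 + 11 + 1875\right)}{9 + 11 + 1875} + 393925 = 3 \cdot \frac{1}{1895} \cdot 1894 + 393925 = \frac{5682}{1895} + 393925 = \frac{746493557}{1895}$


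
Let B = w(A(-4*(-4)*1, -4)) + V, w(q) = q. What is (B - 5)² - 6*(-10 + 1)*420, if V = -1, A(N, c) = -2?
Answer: 22744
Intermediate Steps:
B = -3 (B = -2 - 1 = -3)
(B - 5)² - 6*(-10 + 1)*420 = (-3 - 5)² - 6*(-10 + 1)*420 = (-8)² - 6*(-9)*420 = 64 + 54*420 = 64 + 22680 = 22744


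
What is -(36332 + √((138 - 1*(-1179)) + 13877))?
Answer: -36332 - √15194 ≈ -36455.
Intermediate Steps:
-(36332 + √((138 - 1*(-1179)) + 13877)) = -(36332 + √((138 + 1179) + 13877)) = -(36332 + √(1317 + 13877)) = -(36332 + √15194) = -36332 - √15194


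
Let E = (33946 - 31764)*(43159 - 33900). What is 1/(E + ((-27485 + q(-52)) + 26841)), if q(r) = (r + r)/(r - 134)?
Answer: 93/1878831994 ≈ 4.9499e-8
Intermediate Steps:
q(r) = 2*r/(-134 + r) (q(r) = (2*r)/(-134 + r) = 2*r/(-134 + r))
E = 20203138 (E = 2182*9259 = 20203138)
1/(E + ((-27485 + q(-52)) + 26841)) = 1/(20203138 + ((-27485 + 2*(-52)/(-134 - 52)) + 26841)) = 1/(20203138 + ((-27485 + 2*(-52)/(-186)) + 26841)) = 1/(20203138 + ((-27485 + 2*(-52)*(-1/186)) + 26841)) = 1/(20203138 + ((-27485 + 52/93) + 26841)) = 1/(20203138 + (-2556053/93 + 26841)) = 1/(20203138 - 59840/93) = 1/(1878831994/93) = 93/1878831994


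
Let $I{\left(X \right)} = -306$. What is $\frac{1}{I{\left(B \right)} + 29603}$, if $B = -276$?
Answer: $\frac{1}{29297} \approx 3.4133 \cdot 10^{-5}$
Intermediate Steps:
$\frac{1}{I{\left(B \right)} + 29603} = \frac{1}{-306 + 29603} = \frac{1}{29297}$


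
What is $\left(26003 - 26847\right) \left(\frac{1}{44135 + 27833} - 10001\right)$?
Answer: $\frac{151867665037}{17992} \approx 8.4408 \cdot 10^{6}$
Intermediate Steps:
$\left(26003 - 26847\right) \left(\frac{1}{44135 + 27833} - 10001\right) = - 844 \left(\frac{1}{71968} - 10001\right) = \left(-844\right) \left(- \frac{719751967}{71968}\right) = \frac{151867665037}{17992}$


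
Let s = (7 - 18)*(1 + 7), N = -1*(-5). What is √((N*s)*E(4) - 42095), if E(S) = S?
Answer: 7*I*√895 ≈ 209.42*I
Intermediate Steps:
N = 5
s = -88 (s = -11*8 = -88)
√((N*s)*E(4) - 42095) = √((5*(-88))*4 - 42095) = √(-440*4 - 42095) = √(-1760 - 42095) = √(-43855) = 7*I*√895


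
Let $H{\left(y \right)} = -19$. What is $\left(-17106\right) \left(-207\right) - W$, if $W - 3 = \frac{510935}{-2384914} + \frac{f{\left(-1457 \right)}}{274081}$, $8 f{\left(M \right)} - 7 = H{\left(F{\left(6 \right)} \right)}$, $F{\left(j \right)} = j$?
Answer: $\frac{1157284480049545516}{326829807017} \approx 3.5409 \cdot 10^{6}$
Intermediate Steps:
$f{\left(M \right)} = - \frac{3}{2}$ ($f{\left(M \right)} = \frac{7}{8} + \frac{1}{8} \left(-19\right) = \frac{7}{8} - \frac{19}{8} = - \frac{3}{2}$)
$W = \frac{910468844498}{326829807017}$ ($W = 3 + \left(\frac{510935}{-2384914} - \frac{3}{2 \cdot 274081}\right) = 3 + \left(510935 \left(- \frac{1}{2384914}\right) - \frac{3}{548162}\right) = 3 - \frac{70020576553}{326829807017} = \frac{910468844498}{326829807017} \approx 2.7858$)
$\left(-17106\right) \left(-207\right) - W = \left(-17106\right) \left(-207\right) - \frac{910468844498}{326829807017} = 3540942 - \frac{910468844498}{326829807017} = \frac{1157284480049545516}{326829807017}$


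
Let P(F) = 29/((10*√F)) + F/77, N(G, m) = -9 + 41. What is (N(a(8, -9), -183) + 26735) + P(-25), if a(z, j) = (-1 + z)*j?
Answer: 2061034/77 - 29*I/50 ≈ 26767.0 - 0.58*I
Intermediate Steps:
a(z, j) = j*(-1 + z)
N(G, m) = 32
P(F) = F/77 + 29/(10*√F) (P(F) = 29*(1/(10*√F)) + F*(1/77) = 29/(10*√F) + F/77 = F/77 + 29/(10*√F))
(N(a(8, -9), -183) + 26735) + P(-25) = (32 + 26735) + ((1/77)*(-25) + 29/(10*√(-25))) = 26767 + (-25/77 + 29*(-I/5)/10) = 26767 + (-25/77 - 29*I/50) = 2061034/77 - 29*I/50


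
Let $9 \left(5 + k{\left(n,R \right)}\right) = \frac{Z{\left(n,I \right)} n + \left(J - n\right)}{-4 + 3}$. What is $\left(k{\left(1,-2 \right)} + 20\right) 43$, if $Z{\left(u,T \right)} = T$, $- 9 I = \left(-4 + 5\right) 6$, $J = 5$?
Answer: $\frac{16985}{27} \approx 629.07$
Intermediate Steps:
$I = - \frac{2}{3}$ ($I = - \frac{\left(-4 + 5\right) 6}{9} = - \frac{1 \cdot 6}{9} = \left(- \frac{1}{9}\right) 6 = - \frac{2}{3} \approx -0.66667$)
$k{\left(n,R \right)} = - \frac{50}{9} + \frac{5 n}{27}$ ($k{\left(n,R \right)} = -5 + \frac{\left(- \frac{2 n}{3} - \left(-5 + n\right)\right) \frac{1}{-4 + 3}}{9} = -5 + \frac{\left(5 - \frac{5 n}{3}\right) \frac{1}{-1}}{9} = -5 + \frac{\left(5 - \frac{5 n}{3}\right) \left(-1\right)}{9} = -5 + \frac{-5 + \frac{5 n}{3}}{9} = -5 + \left(- \frac{5}{9} + \frac{5 n}{27}\right) = - \frac{50}{9} + \frac{5 n}{27}$)
$\left(k{\left(1,-2 \right)} + 20\right) 43 = \left(\left(- \frac{50}{9} + \frac{5}{27} \cdot 1\right) + 20\right) 43 = \left(\left(- \frac{50}{9} + \frac{5}{27}\right) + 20\right) 43 = \left(- \frac{145}{27} + 20\right) 43 = \frac{395}{27} \cdot 43 = \frac{16985}{27}$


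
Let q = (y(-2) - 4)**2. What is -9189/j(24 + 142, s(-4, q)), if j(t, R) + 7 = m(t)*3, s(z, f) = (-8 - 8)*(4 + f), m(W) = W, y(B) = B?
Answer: -9189/491 ≈ -18.715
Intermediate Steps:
q = 36 (q = (-2 - 4)**2 = (-6)**2 = 36)
s(z, f) = -64 - 16*f (s(z, f) = -16*(4 + f) = -64 - 16*f)
j(t, R) = -7 + 3*t (j(t, R) = -7 + t*3 = -7 + 3*t)
-9189/j(24 + 142, s(-4, q)) = -9189/(-7 + 3*(24 + 142)) = -9189/(-7 + 3*166) = -9189/(-7 + 498) = -9189/491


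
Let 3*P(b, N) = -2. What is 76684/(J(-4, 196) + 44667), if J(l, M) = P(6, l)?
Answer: 230052/133999 ≈ 1.7168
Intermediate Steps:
P(b, N) = -2/3 (P(b, N) = (1/3)*(-2) = -2/3)
J(l, M) = -2/3
76684/(J(-4, 196) + 44667) = 76684/(-2/3 + 44667) = 76684/(133999/3) = 76684*(3/133999) = 230052/133999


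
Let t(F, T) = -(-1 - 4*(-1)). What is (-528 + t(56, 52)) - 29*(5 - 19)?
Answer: -125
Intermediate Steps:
t(F, T) = -3 (t(F, T) = -(-1 + 4) = -1*3 = -3)
(-528 + t(56, 52)) - 29*(5 - 19) = (-528 - 3) - 29*(5 - 19) = -531 - 29*(-14) = -531 + 406 = -125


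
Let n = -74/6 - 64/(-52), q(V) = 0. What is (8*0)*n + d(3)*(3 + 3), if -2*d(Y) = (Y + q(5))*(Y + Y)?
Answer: -54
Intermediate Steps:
n = -433/39 (n = -74*⅙ - 64*(-1/52) = -37/3 + 16/13 = -433/39 ≈ -11.103)
d(Y) = -Y² (d(Y) = -(Y + 0)*(Y + Y)/2 = -Y*2*Y/2 = -Y²)
(8*0)*n + d(3)*(3 + 3) = (8*0)*(-433/39) + (-1*3²)*(3 + 3) = 0*(-433/39) - 1*9*6 = 0 - 9*6 = 0 - 54 = -54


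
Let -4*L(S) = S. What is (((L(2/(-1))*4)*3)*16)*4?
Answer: 384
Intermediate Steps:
L(S) = -S/4
(((L(2/(-1))*4)*3)*16)*4 = (((-1/(2*(-1))*4)*3)*16)*4 = (((-(-1)/2*4)*3)*16)*4 = (((-¼*(-2)*4)*3)*16)*4 = ((((½)*4)*3)*16)*4 = ((2*3)*16)*4 = (6*16)*4 = 96*4 = 384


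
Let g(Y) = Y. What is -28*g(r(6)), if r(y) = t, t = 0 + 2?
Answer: -56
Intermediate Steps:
t = 2
r(y) = 2
-28*g(r(6)) = -28*2 = -56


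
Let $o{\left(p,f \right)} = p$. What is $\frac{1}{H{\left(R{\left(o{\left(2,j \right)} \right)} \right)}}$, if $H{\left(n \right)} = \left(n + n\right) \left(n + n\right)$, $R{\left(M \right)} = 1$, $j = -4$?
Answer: $\frac{1}{4} \approx 0.25$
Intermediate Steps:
$H{\left(n \right)} = 4 n^{2}$ ($H{\left(n \right)} = 2 n 2 n = 4 n^{2}$)
$\frac{1}{H{\left(R{\left(o{\left(2,j \right)} \right)} \right)}} = \frac{1}{4 \cdot 1^{2}} = \frac{1}{4 \cdot 1} = \frac{1}{4}$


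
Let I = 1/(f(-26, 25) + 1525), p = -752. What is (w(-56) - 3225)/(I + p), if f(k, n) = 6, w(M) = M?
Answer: 5023211/1151311 ≈ 4.3630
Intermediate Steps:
I = 1/1531 (I = 1/(6 + 1525) = 1/1531 ≈ 0.00065317)
(w(-56) - 3225)/(I + p) = (-56 - 3225)/(1/1531 - 752) = -3281/(-1151311/1531) = -3281*(-1531/1151311) = 5023211/1151311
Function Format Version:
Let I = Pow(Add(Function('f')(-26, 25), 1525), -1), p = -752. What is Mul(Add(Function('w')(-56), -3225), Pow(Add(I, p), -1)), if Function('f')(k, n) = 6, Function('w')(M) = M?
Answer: Rational(5023211, 1151311) ≈ 4.3630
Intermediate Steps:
I = Rational(1, 1531) (I = Pow(Add(6, 1525), -1) = Pow(1531, -1) = Rational(1, 1531) ≈ 0.00065317)
Mul(Add(Function('w')(-56), -3225), Pow(Add(I, p), -1)) = Mul(Add(-56, -3225), Pow(Add(Rational(1, 1531), -752), -1)) = Mul(-3281, Pow(Rational(-1151311, 1531), -1)) = Mul(-3281, Rational(-1531, 1151311)) = Rational(5023211, 1151311)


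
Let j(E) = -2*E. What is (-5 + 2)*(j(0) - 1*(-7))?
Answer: -21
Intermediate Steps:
(-5 + 2)*(j(0) - 1*(-7)) = (-5 + 2)*(-2*0 - 1*(-7)) = -3*(0 + 7) = -3*7 = -21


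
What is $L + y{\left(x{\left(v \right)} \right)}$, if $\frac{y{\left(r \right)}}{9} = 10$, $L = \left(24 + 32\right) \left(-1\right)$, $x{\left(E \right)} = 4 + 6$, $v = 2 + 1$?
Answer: $34$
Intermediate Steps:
$v = 3$
$x{\left(E \right)} = 10$
$L = -56$ ($L = 56 \left(-1\right) = -56$)
$y{\left(r \right)} = 90$ ($y{\left(r \right)} = 9 \cdot 10 = 90$)
$L + y{\left(x{\left(v \right)} \right)} = -56 + 90 = 34$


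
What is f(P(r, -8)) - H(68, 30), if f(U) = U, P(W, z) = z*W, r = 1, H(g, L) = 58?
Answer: -66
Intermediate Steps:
P(W, z) = W*z
f(P(r, -8)) - H(68, 30) = 1*(-8) - 1*58 = -8 - 58 = -66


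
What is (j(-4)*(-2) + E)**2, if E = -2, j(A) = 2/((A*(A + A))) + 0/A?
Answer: 289/64 ≈ 4.5156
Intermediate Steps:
j(A) = A**(-2) (j(A) = 2/((A*(2*A))) + 0 = 2/((2*A**2)) + 0 = 2*(1/(2*A**2)) + 0 = A**(-2) + 0 = A**(-2))
(j(-4)*(-2) + E)**2 = (-2/(-4)**2 - 2)**2 = ((1/16)*(-2) - 2)**2 = (-1/8 - 2)**2 = (-17/8)**2 = 289/64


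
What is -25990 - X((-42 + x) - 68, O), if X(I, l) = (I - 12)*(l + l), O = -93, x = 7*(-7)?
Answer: -57796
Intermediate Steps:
x = -49
X(I, l) = 2*l*(-12 + I) (X(I, l) = (-12 + I)*(2*l) = 2*l*(-12 + I))
-25990 - X((-42 + x) - 68, O) = -25990 - 2*(-93)*(-12 + ((-42 - 49) - 68)) = -25990 - 2*(-93)*(-12 + (-91 - 68)) = -25990 - 2*(-93)*(-12 - 159) = -25990 - 2*(-93)*(-171) = -25990 - 1*31806 = -25990 - 31806 = -57796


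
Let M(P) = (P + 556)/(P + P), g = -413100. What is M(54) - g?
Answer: 22307705/54 ≈ 4.1311e+5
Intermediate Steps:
M(P) = (556 + P)/(2*P) (M(P) = (556 + P)/((2*P)) = (556 + P)*(1/(2*P)) = (556 + P)/(2*P))
M(54) - g = (½)*(556 + 54)/54 - 1*(-413100) = (½)*(1/54)*610 + 413100 = 305/54 + 413100 = 22307705/54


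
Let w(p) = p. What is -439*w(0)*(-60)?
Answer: 0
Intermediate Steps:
-439*w(0)*(-60) = -0*(-60) = -439*0 = 0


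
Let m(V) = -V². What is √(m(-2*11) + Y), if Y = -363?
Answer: 11*I*√7 ≈ 29.103*I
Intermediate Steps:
√(m(-2*11) + Y) = √(-(-2*11)² - 363) = √(-1*(-22)² - 363) = √(-1*484 - 363) = √(-484 - 363) = √(-847) = 11*I*√7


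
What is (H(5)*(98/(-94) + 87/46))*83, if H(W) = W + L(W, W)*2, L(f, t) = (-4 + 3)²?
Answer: 1066135/2162 ≈ 493.12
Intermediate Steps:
L(f, t) = 1 (L(f, t) = (-1)² = 1)
H(W) = 2 + W (H(W) = W + 1*2 = W + 2 = 2 + W)
(H(5)*(98/(-94) + 87/46))*83 = ((2 + 5)*(98/(-94) + 87/46))*83 = (7*(98*(-1/94) + 87*(1/46)))*83 = (7*(-49/47 + 87/46))*83 = (7*(1835/2162))*83 = (12845/2162)*83 = 1066135/2162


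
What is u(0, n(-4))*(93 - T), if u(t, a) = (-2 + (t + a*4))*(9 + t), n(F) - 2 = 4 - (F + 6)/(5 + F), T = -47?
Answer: 17640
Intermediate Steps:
n(F) = 6 - (6 + F)/(5 + F) (n(F) = 2 + (4 - (F + 6)/(5 + F)) = 2 + (4 - (6 + F)/(5 + F)) = 6 - (6 + F)/(5 + F))
u(t, a) = (9 + t)*(-2 + t + 4*a) (u(t, a) = (-2 + (t + 4*a))*(9 + t) = (-2 + t + 4*a)*(9 + t) = (9 + t)*(-2 + t + 4*a))
u(0, n(-4))*(93 - T) = (-18 + 0**2 + 7*0 + 36*((24 + 5*(-4))/(5 - 4)) + 4*((24 + 5*(-4))/(5 - 4))*0)*(93 - 1*(-47)) = (-18 + 0 + 0 + 36*((24 - 20)/1) + 4*((24 - 20)/1)*0)*(93 + 47) = (-18 + 0 + 0 + 36*(1*4) + 4*(1*4)*0)*140 = (-18 + 0 + 0 + 36*4 + 4*4*0)*140 = (-18 + 0 + 0 + 144 + 0)*140 = 126*140 = 17640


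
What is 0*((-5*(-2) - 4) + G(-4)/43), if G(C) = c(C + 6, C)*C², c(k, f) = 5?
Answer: 0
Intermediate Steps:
G(C) = 5*C²
0*((-5*(-2) - 4) + G(-4)/43) = 0*((-5*(-2) - 4) + (5*(-4)²)/43) = 0*((10 - 4) + (5*16)*(1/43)) = 0*(6 + 80*(1/43)) = 0*(6 + 80/43) = 0*(338/43) = 0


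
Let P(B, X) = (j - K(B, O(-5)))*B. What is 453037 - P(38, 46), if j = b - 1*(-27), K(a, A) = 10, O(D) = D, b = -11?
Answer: 452809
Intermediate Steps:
j = 16 (j = -11 - 1*(-27) = -11 + 27 = 16)
P(B, X) = 6*B (P(B, X) = (16 - 1*10)*B = (16 - 10)*B = 6*B)
453037 - P(38, 46) = 453037 - 6*38 = 453037 - 1*228 = 453037 - 228 = 452809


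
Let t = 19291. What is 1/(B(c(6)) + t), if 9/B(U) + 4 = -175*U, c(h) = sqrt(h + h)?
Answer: 1417826776/27351296474695 + 126*sqrt(3)/5470259294939 ≈ 5.1838e-5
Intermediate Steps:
c(h) = sqrt(2)*sqrt(h) (c(h) = sqrt(2*h) = sqrt(2)*sqrt(h))
B(U) = 9/(-4 - 175*U)
1/(B(c(6)) + t) = 1/(-9/(4 + 175*(sqrt(2)*sqrt(6))) + 19291) = 1/(-9/(4 + 175*(2*sqrt(3))) + 19291) = 1/(-9/(4 + 350*sqrt(3)) + 19291) = 1/(19291 - 9/(4 + 350*sqrt(3)))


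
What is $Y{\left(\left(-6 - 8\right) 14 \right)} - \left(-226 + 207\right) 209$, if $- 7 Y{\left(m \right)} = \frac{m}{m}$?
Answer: $\frac{27796}{7} \approx 3970.9$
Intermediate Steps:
$Y{\left(m \right)} = - \frac{1}{7}$ ($Y{\left(m \right)} = - \frac{m \frac{1}{m}}{7} = \left(- \frac{1}{7}\right) 1 = - \frac{1}{7}$)
$Y{\left(\left(-6 - 8\right) 14 \right)} - \left(-226 + 207\right) 209 = - \frac{1}{7} - \left(-226 + 207\right) 209 = - \frac{1}{7} - \left(-19\right) 209 = - \frac{1}{7} - -3971 = - \frac{1}{7} + 3971 = \frac{27796}{7}$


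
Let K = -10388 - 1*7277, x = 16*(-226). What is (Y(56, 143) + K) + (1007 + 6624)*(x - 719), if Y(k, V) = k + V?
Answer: -33097851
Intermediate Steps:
Y(k, V) = V + k
x = -3616
K = -17665 (K = -10388 - 7277 = -17665)
(Y(56, 143) + K) + (1007 + 6624)*(x - 719) = ((143 + 56) - 17665) + (1007 + 6624)*(-3616 - 719) = (199 - 17665) + 7631*(-4335) = -17466 - 33080385 = -33097851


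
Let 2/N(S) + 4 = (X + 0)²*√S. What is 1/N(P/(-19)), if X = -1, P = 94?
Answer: -2 + I*√1786/38 ≈ -2.0 + 1.1121*I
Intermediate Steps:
N(S) = 2/(-4 + √S) (N(S) = 2/(-4 + (-1 + 0)²*√S) = 2/(-4 + (-1)²*√S) = 2/(-4 + 1*√S) = 2/(-4 + √S))
1/N(P/(-19)) = 1/(2/(-4 + √(94/(-19)))) = 1/(2/(-4 + √(94*(-1/19)))) = 1/(2/(-4 + √(-94/19))) = 1/(2/(-4 + I*√1786/19)) = -2 + I*√1786/38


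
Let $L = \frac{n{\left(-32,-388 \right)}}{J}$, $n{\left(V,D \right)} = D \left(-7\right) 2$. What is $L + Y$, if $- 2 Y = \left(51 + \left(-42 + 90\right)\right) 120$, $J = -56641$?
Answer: $- \frac{336452972}{56641} \approx -5940.1$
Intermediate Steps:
$n{\left(V,D \right)} = - 14 D$ ($n{\left(V,D \right)} = - 7 D 2 = - 14 D$)
$L = - \frac{5432}{56641}$ ($L = \frac{\left(-14\right) \left(-388\right)}{-56641} = 5432 \left(- \frac{1}{56641}\right) = - \frac{5432}{56641} \approx -0.095902$)
$Y = -5940$ ($Y = - \frac{\left(51 + \left(-42 + 90\right)\right) 120}{2} = - \frac{\left(51 + 48\right) 120}{2} = - \frac{99 \cdot 120}{2} = \left(- \frac{1}{2}\right) 11880 = -5940$)
$L + Y = - \frac{5432}{56641} - 5940 = - \frac{336452972}{56641}$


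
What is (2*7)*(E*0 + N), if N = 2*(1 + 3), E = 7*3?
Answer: 112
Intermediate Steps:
E = 21
N = 8 (N = 2*4 = 8)
(2*7)*(E*0 + N) = (2*7)*(21*0 + 8) = 14*(0 + 8) = 14*8 = 112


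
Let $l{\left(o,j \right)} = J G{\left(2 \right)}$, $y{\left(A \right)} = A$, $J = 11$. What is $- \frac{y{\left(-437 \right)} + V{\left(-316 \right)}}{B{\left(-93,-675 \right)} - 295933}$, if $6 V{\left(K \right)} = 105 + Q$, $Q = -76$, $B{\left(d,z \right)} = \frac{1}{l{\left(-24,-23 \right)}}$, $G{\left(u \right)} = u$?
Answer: $- \frac{28523}{19531575} \approx -0.0014604$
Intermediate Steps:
$l{\left(o,j \right)} = 22$ ($l{\left(o,j \right)} = 11 \cdot 2 = 22$)
$B{\left(d,z \right)} = \frac{1}{22}$
$V{\left(K \right)} = \frac{29}{6}$ ($V{\left(K \right)} = \frac{105 - 76}{6} = \frac{1}{6} \cdot 29 = \frac{29}{6}$)
$- \frac{y{\left(-437 \right)} + V{\left(-316 \right)}}{B{\left(-93,-675 \right)} - 295933} = - \frac{-437 + \frac{29}{6}}{\frac{1}{22} - 295933} = - \frac{-2593}{6 \left(- \frac{6510525}{22}\right)} = - \frac{\left(-2593\right) \left(-22\right)}{6 \cdot 6510525} = \left(-1\right) \frac{28523}{19531575} = - \frac{28523}{19531575}$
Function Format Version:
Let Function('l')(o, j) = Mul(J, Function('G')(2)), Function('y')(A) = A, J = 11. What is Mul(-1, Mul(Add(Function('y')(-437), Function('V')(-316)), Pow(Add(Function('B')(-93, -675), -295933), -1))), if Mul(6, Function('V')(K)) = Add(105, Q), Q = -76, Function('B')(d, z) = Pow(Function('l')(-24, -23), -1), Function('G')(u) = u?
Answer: Rational(-28523, 19531575) ≈ -0.0014604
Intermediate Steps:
Function('l')(o, j) = 22 (Function('l')(o, j) = Mul(11, 2) = 22)
Function('B')(d, z) = Rational(1, 22) (Function('B')(d, z) = Pow(22, -1) = Rational(1, 22))
Function('V')(K) = Rational(29, 6) (Function('V')(K) = Mul(Rational(1, 6), Add(105, -76)) = Mul(Rational(1, 6), 29) = Rational(29, 6))
Mul(-1, Mul(Add(Function('y')(-437), Function('V')(-316)), Pow(Add(Function('B')(-93, -675), -295933), -1))) = Mul(-1, Mul(Add(-437, Rational(29, 6)), Pow(Add(Rational(1, 22), -295933), -1))) = Mul(-1, Mul(Rational(-2593, 6), Pow(Rational(-6510525, 22), -1))) = Mul(-1, Mul(Rational(-2593, 6), Rational(-22, 6510525))) = Mul(-1, Rational(28523, 19531575)) = Rational(-28523, 19531575)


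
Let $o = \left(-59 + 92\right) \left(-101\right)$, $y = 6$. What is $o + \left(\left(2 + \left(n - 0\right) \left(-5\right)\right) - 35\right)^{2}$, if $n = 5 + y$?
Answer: $4411$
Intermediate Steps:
$n = 11$ ($n = 5 + 6 = 11$)
$o = -3333$ ($o = 33 \left(-101\right) = -3333$)
$o + \left(\left(2 + \left(n - 0\right) \left(-5\right)\right) - 35\right)^{2} = -3333 + \left(\left(2 + \left(11 - 0\right) \left(-5\right)\right) - 35\right)^{2} = -3333 + \left(\left(2 + \left(11 + 0\right) \left(-5\right)\right) - 35\right)^{2} = -3333 + \left(\left(2 + 11 \left(-5\right)\right) - 35\right)^{2} = -3333 + \left(\left(2 - 55\right) - 35\right)^{2} = -3333 + \left(-53 - 35\right)^{2} = -3333 + \left(-88\right)^{2} = -3333 + 7744 = 4411$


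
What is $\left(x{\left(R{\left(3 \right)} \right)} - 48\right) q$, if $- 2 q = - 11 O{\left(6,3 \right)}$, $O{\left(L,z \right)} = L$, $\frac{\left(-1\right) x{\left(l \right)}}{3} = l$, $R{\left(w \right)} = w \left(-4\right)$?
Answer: $-396$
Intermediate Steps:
$R{\left(w \right)} = - 4 w$
$x{\left(l \right)} = - 3 l$
$q = 33$ ($q = - \frac{\left(-11\right) 6}{2} = \left(- \frac{1}{2}\right) \left(-66\right) = 33$)
$\left(x{\left(R{\left(3 \right)} \right)} - 48\right) q = \left(- 3 \left(\left(-4\right) 3\right) - 48\right) 33 = \left(\left(-3\right) \left(-12\right) - 48\right) 33 = \left(36 - 48\right) 33 = \left(-12\right) 33 = -396$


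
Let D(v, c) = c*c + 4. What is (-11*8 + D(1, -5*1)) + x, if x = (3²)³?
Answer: 670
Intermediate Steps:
D(v, c) = 4 + c² (D(v, c) = c² + 4 = 4 + c²)
x = 729 (x = 9³ = 729)
(-11*8 + D(1, -5*1)) + x = (-11*8 + (4 + (-5*1)²)) + 729 = (-88 + (4 + (-5)²)) + 729 = (-88 + (4 + 25)) + 729 = (-88 + 29) + 729 = -59 + 729 = 670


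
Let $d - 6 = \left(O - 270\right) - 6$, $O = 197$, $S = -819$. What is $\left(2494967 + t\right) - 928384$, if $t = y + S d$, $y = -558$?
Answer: $1625812$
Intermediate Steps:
$d = -73$ ($d = 6 + \left(\left(197 - 270\right) - 6\right) = 6 - 79 = -73$)
$t = 59229$ ($t = -558 - -59787 = -558 + 59787 = 59229$)
$\left(2494967 + t\right) - 928384 = \left(2494967 + 59229\right) - 928384 = 2554196 - 928384 = 1625812$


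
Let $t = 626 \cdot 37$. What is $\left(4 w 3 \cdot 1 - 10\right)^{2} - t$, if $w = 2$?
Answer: $-22966$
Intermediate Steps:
$t = 23162$
$\left(4 w 3 \cdot 1 - 10\right)^{2} - t = \left(4 \cdot 2 \cdot 3 \cdot 1 - 10\right)^{2} - 23162 = \left(8 \cdot 3 \cdot 1 - 10\right)^{2} - 23162 = \left(24 \cdot 1 - 10\right)^{2} - 23162 = \left(24 - 10\right)^{2} - 23162 = 14^{2} - 23162 = 196 - 23162 = -22966$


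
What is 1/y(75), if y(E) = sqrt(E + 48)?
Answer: sqrt(123)/123 ≈ 0.090167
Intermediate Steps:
y(E) = sqrt(48 + E)
1/y(75) = 1/(sqrt(48 + 75)) = 1/(sqrt(123)) = sqrt(123)/123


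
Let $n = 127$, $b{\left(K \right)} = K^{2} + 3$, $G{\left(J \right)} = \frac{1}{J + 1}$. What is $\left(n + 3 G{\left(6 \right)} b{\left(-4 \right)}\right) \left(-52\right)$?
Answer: $- \frac{49192}{7} \approx -7027.4$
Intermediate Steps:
$G{\left(J \right)} = \frac{1}{1 + J}$
$b{\left(K \right)} = 3 + K^{2}$
$\left(n + 3 G{\left(6 \right)} b{\left(-4 \right)}\right) \left(-52\right) = \left(127 + \frac{3}{1 + 6} \left(3 + \left(-4\right)^{2}\right)\right) \left(-52\right) = \left(127 + \frac{3}{7} \left(3 + 16\right)\right) \left(-52\right) = \left(127 + 3 \cdot \frac{1}{7} \cdot 19\right) \left(-52\right) = \left(127 + \frac{3}{7} \cdot 19\right) \left(-52\right) = \left(127 + \frac{57}{7}\right) \left(-52\right) = \frac{946}{7} \left(-52\right) = - \frac{49192}{7}$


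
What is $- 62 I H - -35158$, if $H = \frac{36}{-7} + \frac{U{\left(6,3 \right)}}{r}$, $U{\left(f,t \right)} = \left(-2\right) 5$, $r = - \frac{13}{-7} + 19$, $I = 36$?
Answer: $\frac{24378274}{511} \approx 47707.0$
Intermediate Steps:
$r = \frac{146}{7}$ ($r = \left(-13\right) \left(- \frac{1}{7}\right) + 19 = \frac{13}{7} + 19 = \frac{146}{7} \approx 20.857$)
$U{\left(f,t \right)} = -10$
$H = - \frac{2873}{511}$ ($H = \frac{36}{-7} - \frac{10}{\frac{146}{7}} = 36 \left(- \frac{1}{7}\right) - \frac{35}{73} = - \frac{36}{7} - \frac{35}{73} = - \frac{2873}{511} \approx -5.6223$)
$- 62 I H - -35158 = \left(-62\right) 36 \left(- \frac{2873}{511}\right) - -35158 = \left(-2232\right) \left(- \frac{2873}{511}\right) + 35158 = \frac{6412536}{511} + 35158 = \frac{24378274}{511}$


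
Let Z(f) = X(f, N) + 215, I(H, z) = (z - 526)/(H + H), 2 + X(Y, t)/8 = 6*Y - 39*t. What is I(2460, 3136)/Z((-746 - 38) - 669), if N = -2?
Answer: -87/11303044 ≈ -7.6970e-6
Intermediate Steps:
X(Y, t) = -16 - 312*t + 48*Y (X(Y, t) = -16 + 8*(6*Y - 39*t) = -16 + 8*(-39*t + 6*Y) = -16 + (-312*t + 48*Y) = -16 - 312*t + 48*Y)
I(H, z) = (-526 + z)/(2*H) (I(H, z) = (-526 + z)/((2*H)) = (-526 + z)*(1/(2*H)) = (-526 + z)/(2*H))
Z(f) = 823 + 48*f (Z(f) = (-16 - 312*(-2) + 48*f) + 215 = (-16 + 624 + 48*f) + 215 = (608 + 48*f) + 215 = 823 + 48*f)
I(2460, 3136)/Z((-746 - 38) - 669) = ((½)*(-526 + 3136)/2460)/(823 + 48*((-746 - 38) - 669)) = ((½)*(1/2460)*2610)/(823 + 48*(-784 - 669)) = 87/(164*(823 + 48*(-1453))) = 87/(164*(823 - 69744)) = (87/164)/(-68921) = (87/164)*(-1/68921) = -87/11303044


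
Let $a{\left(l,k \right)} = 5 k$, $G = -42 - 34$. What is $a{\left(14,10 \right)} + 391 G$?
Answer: $-29666$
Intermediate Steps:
$G = -76$ ($G = -42 - 34 = -76$)
$a{\left(14,10 \right)} + 391 G = 5 \cdot 10 + 391 \left(-76\right) = 50 - 29716 = -29666$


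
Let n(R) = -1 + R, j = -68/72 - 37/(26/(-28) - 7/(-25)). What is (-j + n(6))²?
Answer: 43602033721/16695396 ≈ 2611.6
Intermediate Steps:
j = 229241/4086 (j = -68*1/72 - 37/(26*(-1/28) - 7*(-1/25)) = -17/18 - 37/(-13/14 + 7/25) = -17/18 - 37/(-227/350) = -17/18 - 37*(-350/227) = -17/18 + 12950/227 = 229241/4086 ≈ 56.104)
(-j + n(6))² = (-1*229241/4086 + (-1 + 6))² = (-229241/4086 + 5)² = (-208811/4086)² = 43602033721/16695396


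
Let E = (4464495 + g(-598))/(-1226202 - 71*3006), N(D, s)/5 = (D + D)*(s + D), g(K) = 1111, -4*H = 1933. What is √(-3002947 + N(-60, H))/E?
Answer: -719814*I*√2676997/2232803 ≈ -527.46*I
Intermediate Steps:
H = -1933/4 (H = -¼*1933 = -1933/4 ≈ -483.25)
N(D, s) = 10*D*(D + s) (N(D, s) = 5*((D + D)*(s + D)) = 5*((2*D)*(D + s)) = 5*(2*D*(D + s)) = 10*D*(D + s))
E = -2232803/719814 (E = (4464495 + 1111)/(-1226202 - 71*3006) = 4465606/(-1226202 - 213426) = 4465606/(-1439628) = 4465606*(-1/1439628) = -2232803/719814 ≈ -3.1019)
√(-3002947 + N(-60, H))/E = √(-3002947 + 10*(-60)*(-60 - 1933/4))/(-2232803/719814) = √(-3002947 + 10*(-60)*(-2173/4))*(-719814/2232803) = √(-3002947 + 325950)*(-719814/2232803) = √(-2676997)*(-719814/2232803) = (I*√2676997)*(-719814/2232803) = -719814*I*√2676997/2232803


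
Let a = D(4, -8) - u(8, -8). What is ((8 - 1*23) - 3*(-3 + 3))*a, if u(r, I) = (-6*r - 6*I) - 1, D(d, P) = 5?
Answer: -90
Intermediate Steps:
u(r, I) = -1 - 6*I - 6*r (u(r, I) = (-6*I - 6*r) - 1 = -1 - 6*I - 6*r)
a = 6 (a = 5 - (-1 - 6*(-8) - 6*8) = 5 - (-1 + 48 - 48) = 5 - 1*(-1) = 5 + 1 = 6)
((8 - 1*23) - 3*(-3 + 3))*a = ((8 - 1*23) - 3*(-3 + 3))*6 = ((8 - 23) - 3*0)*6 = (-15 + 0)*6 = -15*6 = -90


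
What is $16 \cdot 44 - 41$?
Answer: $663$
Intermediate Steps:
$16 \cdot 44 - 41 = 704 - 41 = 663$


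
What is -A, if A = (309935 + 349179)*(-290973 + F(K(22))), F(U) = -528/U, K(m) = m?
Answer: 191800196658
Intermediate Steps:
A = -191800196658 (A = (309935 + 349179)*(-290973 - 528/22) = 659114*(-290973 - 528*1/22) = 659114*(-290973 - 24) = 659114*(-290997) = -191800196658)
-A = -1*(-191800196658) = 191800196658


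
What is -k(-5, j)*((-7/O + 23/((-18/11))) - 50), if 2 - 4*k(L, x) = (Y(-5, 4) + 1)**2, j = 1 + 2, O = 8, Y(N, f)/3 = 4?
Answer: -780725/288 ≈ -2710.9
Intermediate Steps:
Y(N, f) = 12 (Y(N, f) = 3*4 = 12)
j = 3
k(L, x) = -167/4 (k(L, x) = 1/2 - (12 + 1)**2/4 = 1/2 - 1/4*13**2 = 1/2 - 1/4*169 = 1/2 - 169/4 = -167/4)
-k(-5, j)*((-7/O + 23/((-18/11))) - 50) = -(-167)*((-7/8 + 23/((-18/11))) - 50)/4 = -(-167)*((-7*1/8 + 23/((-18*1/11))) - 50)/4 = -(-167)*((-7/8 + 23/(-18/11)) - 50)/4 = -(-167)*((-7/8 + 23*(-11/18)) - 50)/4 = -(-167)*((-7/8 - 253/18) - 50)/4 = -(-167)*(-1075/72 - 50)/4 = -(-167)*(-4675)/(4*72) = -1*780725/288 = -780725/288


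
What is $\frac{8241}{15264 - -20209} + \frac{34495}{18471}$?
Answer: $\frac{1375860646}{655221783} \approx 2.0998$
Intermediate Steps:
$\frac{8241}{15264 - -20209} + \frac{34495}{18471} = \frac{8241}{15264 + 20209} + 34495 \cdot \frac{1}{18471} = \frac{8241}{35473} + \frac{34495}{18471} = \frac{1375860646}{655221783}$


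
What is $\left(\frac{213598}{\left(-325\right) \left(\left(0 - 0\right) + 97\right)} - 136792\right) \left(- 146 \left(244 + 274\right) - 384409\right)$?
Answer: $\frac{1983947008591726}{31525} \approx 6.2933 \cdot 10^{10}$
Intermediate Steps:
$\left(\frac{213598}{\left(-325\right) \left(\left(0 - 0\right) + 97\right)} - 136792\right) \left(- 146 \left(244 + 274\right) - 384409\right) = \left(\frac{213598}{\left(-325\right) \left(\left(0 + 0\right) + 97\right)} - 136792\right) \left(\left(-146\right) 518 - 384409\right) = \left(\frac{213598}{\left(-325\right) \left(0 + 97\right)} - 136792\right) \left(-75628 - 384409\right) = \left(\frac{213598}{\left(-325\right) 97} - 136792\right) \left(-460037\right) = \left(\frac{213598}{-31525} - 136792\right) \left(-460037\right) = \left(213598 \left(- \frac{1}{31525}\right) - 136792\right) \left(-460037\right) = \left(- \frac{213598}{31525} - 136792\right) \left(-460037\right) = \left(- \frac{4312581398}{31525}\right) \left(-460037\right) = \frac{1983947008591726}{31525}$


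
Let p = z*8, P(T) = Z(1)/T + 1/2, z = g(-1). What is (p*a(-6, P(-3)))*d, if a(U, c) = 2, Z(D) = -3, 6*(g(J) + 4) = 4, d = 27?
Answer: -1440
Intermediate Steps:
g(J) = -10/3 (g(J) = -4 + (⅙)*4 = -4 + ⅔ = -10/3)
z = -10/3 ≈ -3.3333
P(T) = ½ - 3/T (P(T) = -3/T + 1/2 = -3/T + 1*(½) = -3/T + ½ = ½ - 3/T)
p = -80/3 (p = -10/3*8 = -80/3 ≈ -26.667)
(p*a(-6, P(-3)))*d = -80/3*2*27 = -160/3*27 = -1440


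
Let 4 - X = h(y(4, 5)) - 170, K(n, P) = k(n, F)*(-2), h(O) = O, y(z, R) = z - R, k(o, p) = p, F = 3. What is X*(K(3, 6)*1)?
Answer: -1050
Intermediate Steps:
K(n, P) = -6 (K(n, P) = 3*(-2) = -6)
X = 175 (X = 4 - ((4 - 1*5) - 170) = 4 - ((4 - 5) - 170) = 4 - (-1 - 170) = 4 - 1*(-171) = 4 + 171 = 175)
X*(K(3, 6)*1) = 175*(-6*1) = 175*(-6) = -1050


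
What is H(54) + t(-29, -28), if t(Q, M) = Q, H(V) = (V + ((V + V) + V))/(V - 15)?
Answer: -305/13 ≈ -23.462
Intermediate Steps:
H(V) = 4*V/(-15 + V) (H(V) = (V + (2*V + V))/(-15 + V) = (V + 3*V)/(-15 + V) = (4*V)/(-15 + V) = 4*V/(-15 + V))
H(54) + t(-29, -28) = 4*54/(-15 + 54) - 29 = 4*54/39 - 29 = 4*54*(1/39) - 29 = 72/13 - 29 = -305/13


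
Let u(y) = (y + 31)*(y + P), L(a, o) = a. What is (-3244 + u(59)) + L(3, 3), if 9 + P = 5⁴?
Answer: 57509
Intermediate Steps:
P = 616 (P = -9 + 5⁴ = -9 + 625 = 616)
u(y) = (31 + y)*(616 + y) (u(y) = (y + 31)*(y + 616) = (31 + y)*(616 + y))
(-3244 + u(59)) + L(3, 3) = (-3244 + (19096 + 59² + 647*59)) + 3 = (-3244 + (19096 + 3481 + 38173)) + 3 = (-3244 + 60750) + 3 = 57506 + 3 = 57509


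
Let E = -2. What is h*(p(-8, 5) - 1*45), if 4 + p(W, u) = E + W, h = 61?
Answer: -3599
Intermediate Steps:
p(W, u) = -6 + W (p(W, u) = -4 + (-2 + W) = -6 + W)
h*(p(-8, 5) - 1*45) = 61*((-6 - 8) - 1*45) = 61*(-14 - 45) = 61*(-59) = -3599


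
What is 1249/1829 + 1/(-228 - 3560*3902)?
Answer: 18461187395/27034039304 ≈ 0.68289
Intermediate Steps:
1249/1829 + 1/(-228 - 3560*3902) = 1249*(1/1829) + (1/3902)/(-3788) = 1249/1829 - 1/3788*1/3902 = 1249/1829 - 1/14780776 = 18461187395/27034039304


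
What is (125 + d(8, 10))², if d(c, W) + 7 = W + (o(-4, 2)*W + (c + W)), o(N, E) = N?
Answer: 11236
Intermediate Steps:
d(c, W) = -7 + c - 2*W (d(c, W) = -7 + (W + (-4*W + (c + W))) = -7 + (W + (-4*W + (W + c))) = -7 + (W + (c - 3*W)) = -7 + (c - 2*W) = -7 + c - 2*W)
(125 + d(8, 10))² = (125 + (-7 + 8 - 2*10))² = (125 + (-7 + 8 - 20))² = (125 - 19)² = 106² = 11236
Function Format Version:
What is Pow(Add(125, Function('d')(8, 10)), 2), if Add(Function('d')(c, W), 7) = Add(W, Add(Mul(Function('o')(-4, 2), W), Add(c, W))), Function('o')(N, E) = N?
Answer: 11236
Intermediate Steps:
Function('d')(c, W) = Add(-7, c, Mul(-2, W)) (Function('d')(c, W) = Add(-7, Add(W, Add(Mul(-4, W), Add(c, W)))) = Add(-7, Add(W, Add(Mul(-4, W), Add(W, c)))) = Add(-7, Add(W, Add(c, Mul(-3, W)))) = Add(-7, Add(c, Mul(-2, W))) = Add(-7, c, Mul(-2, W)))
Pow(Add(125, Function('d')(8, 10)), 2) = Pow(Add(125, Add(-7, 8, Mul(-2, 10))), 2) = Pow(Add(125, Add(-7, 8, -20)), 2) = Pow(Add(125, -19), 2) = Pow(106, 2) = 11236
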